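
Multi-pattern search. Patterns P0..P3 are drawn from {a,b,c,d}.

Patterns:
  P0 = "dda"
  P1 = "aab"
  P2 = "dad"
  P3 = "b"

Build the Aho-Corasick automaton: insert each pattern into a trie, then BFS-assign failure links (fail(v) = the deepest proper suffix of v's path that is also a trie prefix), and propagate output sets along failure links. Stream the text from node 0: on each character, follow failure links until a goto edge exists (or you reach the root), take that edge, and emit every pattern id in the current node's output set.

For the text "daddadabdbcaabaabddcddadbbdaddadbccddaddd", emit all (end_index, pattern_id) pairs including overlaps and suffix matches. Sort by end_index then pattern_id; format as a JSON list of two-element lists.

Construct AC machine:
Trie (insert patterns):
  0='ε' goto a→4 b→9 d→1
  1='d' goto a→7 d→2
  2='dd' goto a→3
  3='dda' goto ·  ←P0
  4='a' goto a→5
  5='aa' goto b→6
  6='aab' goto ·  ←P1
  7='da' goto d→8
  8='dad' goto ·  ←P2
  9='b' goto ·  ←P3

BFS fail/out derivation:
  n1('d'): parent n0 fail=0; on 'd' 0 → fail=0;  out ∅∪∅=∅
  n4('a'): parent n0 fail=0; on 'a' 0 → fail=0;  out ∅∪∅=∅
  n9('b'): parent n0 fail=0; on 'b' 0 → fail=0;  out {3}∪∅={3}
  n2('dd'): parent n1 fail=0; on 'd' 0 → fail=1;  out ∅∪∅=∅
  n5('aa'): parent n4 fail=0; on 'a' 0 → fail=4;  out ∅∪∅=∅
  n7('da'): parent n1 fail=0; on 'a' 0 → fail=4;  out ∅∪∅=∅
  n3('dda'): parent n2 fail=1; on 'a' 1 → fail=7;  out {0}∪∅={0}
  n6('aab'): parent n5 fail=4; on 'b' 4→0 → fail=9;  out {1}∪{3}={1,3}
  n8('dad'): parent n7 fail=4; on 'd' 4→0 → fail=1;  out {2}∪∅={2}

Text stream:
pos 0 'd': at 1
pos 1 'a': at 7
pos 2 'd': at 8  ** P2@[0:2]
pos 3 'd': at 2 ·f
pos 4 'a': at 3  ** P0@[2:4]
pos 5 'd': at 8 ·f  ** P2@[3:5]
pos 6 'a': at 7 ·f
pos 7 'b': at 9 ·f  ** P3@[7:7]
pos 8 'd': at 1 ·f
pos 9 'b': at 9 ·f  ** P3@[9:9]
pos 10 'c': at 0 ·f
pos 11 'a': at 4
pos 12 'a': at 5
pos 13 'b': at 6  ** P1@[11:13],P3@[13:13]
pos 14 'a': at 4 ·f
pos 15 'a': at 5
pos 16 'b': at 6  ** P1@[14:16],P3@[16:16]
pos 17 'd': at 1 ·f
pos 18 'd': at 2
pos 19 'c': at 0 ·f
pos 20 'd': at 1
pos 21 'd': at 2
pos 22 'a': at 3  ** P0@[20:22]
pos 23 'd': at 8 ·f  ** P2@[21:23]
pos 24 'b': at 9 ·f  ** P3@[24:24]
pos 25 'b': at 9 ·f  ** P3@[25:25]
pos 26 'd': at 1 ·f
pos 27 'a': at 7
pos 28 'd': at 8  ** P2@[26:28]
pos 29 'd': at 2 ·f
pos 30 'a': at 3  ** P0@[28:30]
pos 31 'd': at 8 ·f  ** P2@[29:31]
pos 32 'b': at 9 ·f  ** P3@[32:32]
pos 33 'c': at 0 ·f
pos 34 'c': at 0
pos 35 'd': at 1
pos 36 'd': at 2
pos 37 'a': at 3  ** P0@[35:37]
pos 38 'd': at 8 ·f  ** P2@[36:38]
pos 39 'd': at 2 ·f
pos 40 'd': at 2 ·f

Result: [[2,2],[4,0],[5,2],[7,3],[9,3],[13,1],[13,3],[16,1],[16,3],[22,0],[23,2],[24,3],[25,3],[28,2],[30,0],[31,2],[32,3],[37,0],[38,2]]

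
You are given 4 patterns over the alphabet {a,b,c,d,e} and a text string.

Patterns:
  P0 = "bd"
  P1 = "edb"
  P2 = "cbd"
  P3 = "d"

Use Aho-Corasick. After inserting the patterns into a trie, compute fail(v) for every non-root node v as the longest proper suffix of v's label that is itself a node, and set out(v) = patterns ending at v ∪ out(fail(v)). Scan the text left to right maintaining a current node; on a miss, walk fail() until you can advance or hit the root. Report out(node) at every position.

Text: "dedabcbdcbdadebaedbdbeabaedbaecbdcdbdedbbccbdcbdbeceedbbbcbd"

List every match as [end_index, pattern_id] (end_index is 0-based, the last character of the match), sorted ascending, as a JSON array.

Construct AC machine:
Trie nodes:
  n0 'ε': b→1 c→6 d→9 e→3
  n1 'b': d→2
  n2 'bd': ·  [P0 ends]
  n3 'e': d→4
  n4 'ed': b→5
  n5 'edb': ·  [P1 ends]
  n6 'c': b→7
  n7 'cb': d→8
  n8 'cbd': ·  [P2 ends]
  n9 'd': ·  [P3 ends]

Failure links (BFS by depth):
  fail(1) 'b': from fail(0)=0 chase 'b': 0 ⇒ 0;  out=∅∪out(0)=∅
  fail(3) 'e': from fail(0)=0 chase 'e': 0 ⇒ 0;  out=∅∪out(0)=∅
  fail(6) 'c': from fail(0)=0 chase 'c': 0 ⇒ 0;  out=∅∪out(0)=∅
  fail(9) 'd': from fail(0)=0 chase 'd': 0 ⇒ 0;  out={3}∪out(0)={3}
  fail(2) 'bd': from fail(1)=0 chase 'd': 0 ⇒ 9;  out={0}∪out(9)={0,3}
  fail(4) 'ed': from fail(3)=0 chase 'd': 0 ⇒ 9;  out=∅∪out(9)={3}
  fail(7) 'cb': from fail(6)=0 chase 'b': 0 ⇒ 1;  out=∅∪out(1)=∅
  fail(5) 'edb': from fail(4)=9 chase 'b': 9→0 ⇒ 1;  out={1}∪out(1)={1}
  fail(8) 'cbd': from fail(7)=1 chase 'd': 1 ⇒ 2;  out={2}∪out(2)={0,2,3}

Text stream:
[0] read 'd'  n0⇒n9  → match P3@[0:0]
[1] read 'e'  n9⇒n3 (fail-walked)
[2] read 'd'  n3⇒n4  → match P3@[2:2]
[3] read 'a'  n4⇒n0 (fail-walked)
[4] read 'b'  n0⇒n1
[5] read 'c'  n1⇒n6 (fail-walked)
[6] read 'b'  n6⇒n7
[7] read 'd'  n7⇒n8  → match P0@[6:7],P2@[5:7],P3@[7:7]
[8] read 'c'  n8⇒n6 (fail-walked)
[9] read 'b'  n6⇒n7
[10] read 'd'  n7⇒n8  → match P0@[9:10],P2@[8:10],P3@[10:10]
[11] read 'a'  n8⇒n0 (fail-walked)
[12] read 'd'  n0⇒n9  → match P3@[12:12]
[13] read 'e'  n9⇒n3 (fail-walked)
[14] read 'b'  n3⇒n1 (fail-walked)
[15] read 'a'  n1⇒n0 (fail-walked)
[16] read 'e'  n0⇒n3
[17] read 'd'  n3⇒n4  → match P3@[17:17]
[18] read 'b'  n4⇒n5  → match P1@[16:18]
[19] read 'd'  n5⇒n2 (fail-walked)  → match P0@[18:19],P3@[19:19]
[20] read 'b'  n2⇒n1 (fail-walked)
[21] read 'e'  n1⇒n3 (fail-walked)
[22] read 'a'  n3⇒n0 (fail-walked)
[23] read 'b'  n0⇒n1
[24] read 'a'  n1⇒n0 (fail-walked)
[25] read 'e'  n0⇒n3
[26] read 'd'  n3⇒n4  → match P3@[26:26]
[27] read 'b'  n4⇒n5  → match P1@[25:27]
[28] read 'a'  n5⇒n0 (fail-walked)
[29] read 'e'  n0⇒n3
[30] read 'c'  n3⇒n6 (fail-walked)
[31] read 'b'  n6⇒n7
[32] read 'd'  n7⇒n8  → match P0@[31:32],P2@[30:32],P3@[32:32]
[33] read 'c'  n8⇒n6 (fail-walked)
[34] read 'd'  n6⇒n9 (fail-walked)  → match P3@[34:34]
[35] read 'b'  n9⇒n1 (fail-walked)
[36] read 'd'  n1⇒n2  → match P0@[35:36],P3@[36:36]
[37] read 'e'  n2⇒n3 (fail-walked)
[38] read 'd'  n3⇒n4  → match P3@[38:38]
[39] read 'b'  n4⇒n5  → match P1@[37:39]
[40] read 'b'  n5⇒n1 (fail-walked)
[41] read 'c'  n1⇒n6 (fail-walked)
[42] read 'c'  n6⇒n6 (fail-walked)
[43] read 'b'  n6⇒n7
[44] read 'd'  n7⇒n8  → match P0@[43:44],P2@[42:44],P3@[44:44]
[45] read 'c'  n8⇒n6 (fail-walked)
[46] read 'b'  n6⇒n7
[47] read 'd'  n7⇒n8  → match P0@[46:47],P2@[45:47],P3@[47:47]
[48] read 'b'  n8⇒n1 (fail-walked)
[49] read 'e'  n1⇒n3 (fail-walked)
[50] read 'c'  n3⇒n6 (fail-walked)
[51] read 'e'  n6⇒n3 (fail-walked)
[52] read 'e'  n3⇒n3 (fail-walked)
[53] read 'd'  n3⇒n4  → match P3@[53:53]
[54] read 'b'  n4⇒n5  → match P1@[52:54]
[55] read 'b'  n5⇒n1 (fail-walked)
[56] read 'b'  n1⇒n1 (fail-walked)
[57] read 'c'  n1⇒n6 (fail-walked)
[58] read 'b'  n6⇒n7
[59] read 'd'  n7⇒n8  → match P0@[58:59],P2@[57:59],P3@[59:59]

All matches (sorted): [[0,3],[2,3],[7,0],[7,2],[7,3],[10,0],[10,2],[10,3],[12,3],[17,3],[18,1],[19,0],[19,3],[26,3],[27,1],[32,0],[32,2],[32,3],[34,3],[36,0],[36,3],[38,3],[39,1],[44,0],[44,2],[44,3],[47,0],[47,2],[47,3],[53,3],[54,1],[59,0],[59,2],[59,3]]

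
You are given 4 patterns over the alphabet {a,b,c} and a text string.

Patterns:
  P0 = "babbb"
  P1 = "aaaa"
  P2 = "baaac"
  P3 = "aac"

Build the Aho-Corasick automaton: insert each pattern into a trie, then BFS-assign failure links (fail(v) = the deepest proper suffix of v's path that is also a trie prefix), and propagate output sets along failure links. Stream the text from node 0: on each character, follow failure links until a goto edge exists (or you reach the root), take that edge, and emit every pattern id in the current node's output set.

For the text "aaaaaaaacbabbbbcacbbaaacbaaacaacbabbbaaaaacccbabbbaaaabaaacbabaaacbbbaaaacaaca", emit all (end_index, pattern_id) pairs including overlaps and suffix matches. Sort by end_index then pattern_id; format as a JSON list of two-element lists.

Build automaton:
Trie nodes:
  n0 'ε': a→6 b→1
  n1 'b': a→2
  n2 'ba': a→10 b→3
  n3 'bab': b→4
  n4 'babb': b→5
  n5 'babbb': ·  ←P0
  n6 'a': a→7
  n7 'aa': a→8 c→13
  n8 'aaa': a→9
  n9 'aaaa': ·  ←P1
  n10 'baa': a→11
  n11 'baaa': c→12
  n12 'baaac': ·  ←P2
  n13 'aac': ·  ←P3

Failure links (BFS by depth):
  fail(1) 'b': from fail(0)=0 chase 'b': 0 ⇒ 0;  out=∅∪out(0)=∅
  fail(6) 'a': from fail(0)=0 chase 'a': 0 ⇒ 0;  out=∅∪out(0)=∅
  fail(2) 'ba': from fail(1)=0 chase 'a': 0 ⇒ 6;  out=∅∪out(6)=∅
  fail(7) 'aa': from fail(6)=0 chase 'a': 0 ⇒ 6;  out=∅∪out(6)=∅
  fail(3) 'bab': from fail(2)=6 chase 'b': 6→0 ⇒ 1;  out=∅∪out(1)=∅
  fail(8) 'aaa': from fail(7)=6 chase 'a': 6 ⇒ 7;  out=∅∪out(7)=∅
  fail(10) 'baa': from fail(2)=6 chase 'a': 6 ⇒ 7;  out=∅∪out(7)=∅
  fail(13) 'aac': from fail(7)=6 chase 'c': 6→0 ⇒ 0;  out={3}∪out(0)={3}
  fail(4) 'babb': from fail(3)=1 chase 'b': 1→0 ⇒ 1;  out=∅∪out(1)=∅
  fail(9) 'aaaa': from fail(8)=7 chase 'a': 7 ⇒ 8;  out={1}∪out(8)={1}
  fail(11) 'baaa': from fail(10)=7 chase 'a': 7 ⇒ 8;  out=∅∪out(8)=∅
  fail(5) 'babbb': from fail(4)=1 chase 'b': 1→0 ⇒ 1;  out={0}∪out(1)={0}
  fail(12) 'baaac': from fail(11)=8 chase 'c': 8→7 ⇒ 13;  out={2}∪out(13)={2,3}

Scan:
[0] read 'a'  n0⇒n6
[1] read 'a'  n6⇒n7
[2] read 'a'  n7⇒n8
[3] read 'a'  n8⇒n9  ** P1@[0:3]
[4] read 'a'  n9⇒n9 (via fail)  ** P1@[1:4]
[5] read 'a'  n9⇒n9 (via fail)  ** P1@[2:5]
[6] read 'a'  n9⇒n9 (via fail)  ** P1@[3:6]
[7] read 'a'  n9⇒n9 (via fail)  ** P1@[4:7]
[8] read 'c'  n9⇒n13 (via fail)  ** P3@[6:8]
[9] read 'b'  n13⇒n1 (via fail)
[10] read 'a'  n1⇒n2
[11] read 'b'  n2⇒n3
[12] read 'b'  n3⇒n4
[13] read 'b'  n4⇒n5  ** P0@[9:13]
[14] read 'b'  n5⇒n1 (via fail)
[15] read 'c'  n1⇒n0 (via fail)
[16] read 'a'  n0⇒n6
[17] read 'c'  n6⇒n0 (via fail)
[18] read 'b'  n0⇒n1
[19] read 'b'  n1⇒n1 (via fail)
[20] read 'a'  n1⇒n2
[21] read 'a'  n2⇒n10
[22] read 'a'  n10⇒n11
[23] read 'c'  n11⇒n12  ** P2@[19:23],P3@[21:23]
[24] read 'b'  n12⇒n1 (via fail)
[25] read 'a'  n1⇒n2
[26] read 'a'  n2⇒n10
[27] read 'a'  n10⇒n11
[28] read 'c'  n11⇒n12  ** P2@[24:28],P3@[26:28]
[29] read 'a'  n12⇒n6 (via fail)
[30] read 'a'  n6⇒n7
[31] read 'c'  n7⇒n13  ** P3@[29:31]
[32] read 'b'  n13⇒n1 (via fail)
[33] read 'a'  n1⇒n2
[34] read 'b'  n2⇒n3
[35] read 'b'  n3⇒n4
[36] read 'b'  n4⇒n5  ** P0@[32:36]
[37] read 'a'  n5⇒n2 (via fail)
[38] read 'a'  n2⇒n10
[39] read 'a'  n10⇒n11
[40] read 'a'  n11⇒n9 (via fail)  ** P1@[37:40]
[41] read 'a'  n9⇒n9 (via fail)  ** P1@[38:41]
[42] read 'c'  n9⇒n13 (via fail)  ** P3@[40:42]
[43] read 'c'  n13⇒n0 (via fail)
[44] read 'c'  n0⇒n0
[45] read 'b'  n0⇒n1
[46] read 'a'  n1⇒n2
[47] read 'b'  n2⇒n3
[48] read 'b'  n3⇒n4
[49] read 'b'  n4⇒n5  ** P0@[45:49]
[50] read 'a'  n5⇒n2 (via fail)
[51] read 'a'  n2⇒n10
[52] read 'a'  n10⇒n11
[53] read 'a'  n11⇒n9 (via fail)  ** P1@[50:53]
[54] read 'b'  n9⇒n1 (via fail)
[55] read 'a'  n1⇒n2
[56] read 'a'  n2⇒n10
[57] read 'a'  n10⇒n11
[58] read 'c'  n11⇒n12  ** P2@[54:58],P3@[56:58]
[59] read 'b'  n12⇒n1 (via fail)
[60] read 'a'  n1⇒n2
[61] read 'b'  n2⇒n3
[62] read 'a'  n3⇒n2 (via fail)
[63] read 'a'  n2⇒n10
[64] read 'a'  n10⇒n11
[65] read 'c'  n11⇒n12  ** P2@[61:65],P3@[63:65]
[66] read 'b'  n12⇒n1 (via fail)
[67] read 'b'  n1⇒n1 (via fail)
[68] read 'b'  n1⇒n1 (via fail)
[69] read 'a'  n1⇒n2
[70] read 'a'  n2⇒n10
[71] read 'a'  n10⇒n11
[72] read 'a'  n11⇒n9 (via fail)  ** P1@[69:72]
[73] read 'c'  n9⇒n13 (via fail)  ** P3@[71:73]
[74] read 'a'  n13⇒n6 (via fail)
[75] read 'a'  n6⇒n7
[76] read 'c'  n7⇒n13  ** P3@[74:76]
[77] read 'a'  n13⇒n6 (via fail)

All matches (sorted): [[3,1],[4,1],[5,1],[6,1],[7,1],[8,3],[13,0],[23,2],[23,3],[28,2],[28,3],[31,3],[36,0],[40,1],[41,1],[42,3],[49,0],[53,1],[58,2],[58,3],[65,2],[65,3],[72,1],[73,3],[76,3]]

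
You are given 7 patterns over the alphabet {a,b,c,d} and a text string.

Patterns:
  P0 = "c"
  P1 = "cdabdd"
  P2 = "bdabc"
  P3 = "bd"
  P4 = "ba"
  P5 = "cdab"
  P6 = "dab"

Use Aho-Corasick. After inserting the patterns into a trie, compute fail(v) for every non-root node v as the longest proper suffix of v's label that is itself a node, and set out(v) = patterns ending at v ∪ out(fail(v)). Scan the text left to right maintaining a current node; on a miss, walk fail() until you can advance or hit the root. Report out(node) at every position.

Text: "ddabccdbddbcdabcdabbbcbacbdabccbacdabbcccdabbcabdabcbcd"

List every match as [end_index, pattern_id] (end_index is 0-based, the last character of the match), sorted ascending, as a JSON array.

Build automaton:
Trie (insert patterns):
  n0 'ε': b→7 c→1 d→13
  n1 'c': d→2  [P0 ends]
  n2 'cd': a→3
  n3 'cda': b→4
  n4 'cdab': d→5  [P5 ends]
  n5 'cdabd': d→6
  n6 'cdabdd': ·  [P1 ends]
  n7 'b': a→12 d→8
  n8 'bd': a→9  [P3 ends]
  n9 'bda': b→10
  n10 'bdab': c→11
  n11 'bdabc': ·  [P2 ends]
  n12 'ba': ·  [P4 ends]
  n13 'd': a→14
  n14 'da': b→15
  n15 'dab': ·  [P6 ends]

Failure links (BFS by depth):
  n1('c'): parent n0 fail=0; on 'c' 0 → fail=0;  out {0}∪∅={0}
  n7('b'): parent n0 fail=0; on 'b' 0 → fail=0;  out ∅∪∅=∅
  n13('d'): parent n0 fail=0; on 'd' 0 → fail=0;  out ∅∪∅=∅
  n2('cd'): parent n1 fail=0; on 'd' 0 → fail=13;  out ∅∪∅=∅
  n8('bd'): parent n7 fail=0; on 'd' 0 → fail=13;  out {3}∪∅={3}
  n12('ba'): parent n7 fail=0; on 'a' 0 → fail=0;  out {4}∪∅={4}
  n14('da'): parent n13 fail=0; on 'a' 0 → fail=0;  out ∅∪∅=∅
  n3('cda'): parent n2 fail=13; on 'a' 13 → fail=14;  out ∅∪∅=∅
  n9('bda'): parent n8 fail=13; on 'a' 13 → fail=14;  out ∅∪∅=∅
  n15('dab'): parent n14 fail=0; on 'b' 0 → fail=7;  out {6}∪∅={6}
  n4('cdab'): parent n3 fail=14; on 'b' 14 → fail=15;  out {5}∪{6}={5,6}
  n10('bdab'): parent n9 fail=14; on 'b' 14 → fail=15;  out ∅∪{6}={6}
  n5('cdabd'): parent n4 fail=15; on 'd' 15→7 → fail=8;  out ∅∪{3}={3}
  n11('bdabc'): parent n10 fail=15; on 'c' 15→7→0 → fail=1;  out {2}∪{0}={0,2}
  n6('cdabdd'): parent n5 fail=8; on 'd' 8→13→0 → fail=13;  out {1}∪∅={1}

Text stream:
pos 0 'd': at 13
pos 1 'd': at 13 (fail-walked)
pos 2 'a': at 14
pos 3 'b': at 15  → match P6@[1:3]
pos 4 'c': at 1 (fail-walked)  → match P0@[4:4]
pos 5 'c': at 1 (fail-walked)  → match P0@[5:5]
pos 6 'd': at 2
pos 7 'b': at 7 (fail-walked)
pos 8 'd': at 8  → match P3@[7:8]
pos 9 'd': at 13 (fail-walked)
pos 10 'b': at 7 (fail-walked)
pos 11 'c': at 1 (fail-walked)  → match P0@[11:11]
pos 12 'd': at 2
pos 13 'a': at 3
pos 14 'b': at 4  → match P5@[11:14],P6@[12:14]
pos 15 'c': at 1 (fail-walked)  → match P0@[15:15]
pos 16 'd': at 2
pos 17 'a': at 3
pos 18 'b': at 4  → match P5@[15:18],P6@[16:18]
pos 19 'b': at 7 (fail-walked)
pos 20 'b': at 7 (fail-walked)
pos 21 'c': at 1 (fail-walked)  → match P0@[21:21]
pos 22 'b': at 7 (fail-walked)
pos 23 'a': at 12  → match P4@[22:23]
pos 24 'c': at 1 (fail-walked)  → match P0@[24:24]
pos 25 'b': at 7 (fail-walked)
pos 26 'd': at 8  → match P3@[25:26]
pos 27 'a': at 9
pos 28 'b': at 10  → match P6@[26:28]
pos 29 'c': at 11  → match P0@[29:29],P2@[25:29]
pos 30 'c': at 1 (fail-walked)  → match P0@[30:30]
pos 31 'b': at 7 (fail-walked)
pos 32 'a': at 12  → match P4@[31:32]
pos 33 'c': at 1 (fail-walked)  → match P0@[33:33]
pos 34 'd': at 2
pos 35 'a': at 3
pos 36 'b': at 4  → match P5@[33:36],P6@[34:36]
pos 37 'b': at 7 (fail-walked)
pos 38 'c': at 1 (fail-walked)  → match P0@[38:38]
pos 39 'c': at 1 (fail-walked)  → match P0@[39:39]
pos 40 'c': at 1 (fail-walked)  → match P0@[40:40]
pos 41 'd': at 2
pos 42 'a': at 3
pos 43 'b': at 4  → match P5@[40:43],P6@[41:43]
pos 44 'b': at 7 (fail-walked)
pos 45 'c': at 1 (fail-walked)  → match P0@[45:45]
pos 46 'a': at 0 (fail-walked)
pos 47 'b': at 7
pos 48 'd': at 8  → match P3@[47:48]
pos 49 'a': at 9
pos 50 'b': at 10  → match P6@[48:50]
pos 51 'c': at 11  → match P0@[51:51],P2@[47:51]
pos 52 'b': at 7 (fail-walked)
pos 53 'c': at 1 (fail-walked)  → match P0@[53:53]
pos 54 'd': at 2

Result: [[3,6],[4,0],[5,0],[8,3],[11,0],[14,5],[14,6],[15,0],[18,5],[18,6],[21,0],[23,4],[24,0],[26,3],[28,6],[29,0],[29,2],[30,0],[32,4],[33,0],[36,5],[36,6],[38,0],[39,0],[40,0],[43,5],[43,6],[45,0],[48,3],[50,6],[51,0],[51,2],[53,0]]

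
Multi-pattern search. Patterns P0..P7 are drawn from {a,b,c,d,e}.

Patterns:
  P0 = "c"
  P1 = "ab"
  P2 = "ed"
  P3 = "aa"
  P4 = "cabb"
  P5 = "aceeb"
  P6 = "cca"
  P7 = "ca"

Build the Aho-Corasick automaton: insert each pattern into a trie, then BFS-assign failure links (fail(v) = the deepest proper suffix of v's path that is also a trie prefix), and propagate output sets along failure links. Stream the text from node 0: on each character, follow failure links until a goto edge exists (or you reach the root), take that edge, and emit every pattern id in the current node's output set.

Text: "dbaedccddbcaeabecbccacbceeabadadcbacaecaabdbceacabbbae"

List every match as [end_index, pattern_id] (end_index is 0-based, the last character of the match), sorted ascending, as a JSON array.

Construct AC machine:
Trie (insert patterns):
  0='ε' goto a→2 c→1 e→4
  1='c' goto a→7 c→14  [P0 ends]
  2='a' goto a→6 b→3 c→10
  3='ab' goto ·  [P1 ends]
  4='e' goto d→5
  5='ed' goto ·  [P2 ends]
  6='aa' goto ·  [P3 ends]
  7='ca' goto b→8  [P7 ends]
  8='cab' goto b→9
  9='cabb' goto ·  [P4 ends]
  10='ac' goto e→11
  11='ace' goto e→12
  12='acee' goto b→13
  13='aceeb' goto ·  [P5 ends]
  14='cc' goto a→15
  15='cca' goto ·  [P6 ends]

BFS fail/out derivation:
  fail(1) 'c': from fail(0)=0 chase 'c': 0 ⇒ 0;  out={0}∪out(0)={0}
  fail(2) 'a': from fail(0)=0 chase 'a': 0 ⇒ 0;  out=∅∪out(0)=∅
  fail(4) 'e': from fail(0)=0 chase 'e': 0 ⇒ 0;  out=∅∪out(0)=∅
  fail(3) 'ab': from fail(2)=0 chase 'b': 0 ⇒ 0;  out={1}∪out(0)={1}
  fail(5) 'ed': from fail(4)=0 chase 'd': 0 ⇒ 0;  out={2}∪out(0)={2}
  fail(6) 'aa': from fail(2)=0 chase 'a': 0 ⇒ 2;  out={3}∪out(2)={3}
  fail(7) 'ca': from fail(1)=0 chase 'a': 0 ⇒ 2;  out={7}∪out(2)={7}
  fail(10) 'ac': from fail(2)=0 chase 'c': 0 ⇒ 1;  out=∅∪out(1)={0}
  fail(14) 'cc': from fail(1)=0 chase 'c': 0 ⇒ 1;  out=∅∪out(1)={0}
  fail(8) 'cab': from fail(7)=2 chase 'b': 2 ⇒ 3;  out=∅∪out(3)={1}
  fail(11) 'ace': from fail(10)=1 chase 'e': 1→0 ⇒ 4;  out=∅∪out(4)=∅
  fail(15) 'cca': from fail(14)=1 chase 'a': 1 ⇒ 7;  out={6}∪out(7)={6,7}
  fail(9) 'cabb': from fail(8)=3 chase 'b': 3→0 ⇒ 0;  out={4}∪out(0)={4}
  fail(12) 'acee': from fail(11)=4 chase 'e': 4→0 ⇒ 4;  out=∅∪out(4)=∅
  fail(13) 'aceeb': from fail(12)=4 chase 'b': 4→0 ⇒ 0;  out={5}∪out(0)={5}

Scan:
[0] read 'd'  n0⇒n0
[1] read 'b'  n0⇒n0
[2] read 'a'  n0⇒n2
[3] read 'e'  n2⇒n4 ·f
[4] read 'd'  n4⇒n5  ** P2@[3:4]
[5] read 'c'  n5⇒n1 ·f  ** P0@[5:5]
[6] read 'c'  n1⇒n14  ** P0@[6:6]
[7] read 'd'  n14⇒n0 ·f
[8] read 'd'  n0⇒n0
[9] read 'b'  n0⇒n0
[10] read 'c'  n0⇒n1  ** P0@[10:10]
[11] read 'a'  n1⇒n7  ** P7@[10:11]
[12] read 'e'  n7⇒n4 ·f
[13] read 'a'  n4⇒n2 ·f
[14] read 'b'  n2⇒n3  ** P1@[13:14]
[15] read 'e'  n3⇒n4 ·f
[16] read 'c'  n4⇒n1 ·f  ** P0@[16:16]
[17] read 'b'  n1⇒n0 ·f
[18] read 'c'  n0⇒n1  ** P0@[18:18]
[19] read 'c'  n1⇒n14  ** P0@[19:19]
[20] read 'a'  n14⇒n15  ** P6@[18:20],P7@[19:20]
[21] read 'c'  n15⇒n10 ·f  ** P0@[21:21]
[22] read 'b'  n10⇒n0 ·f
[23] read 'c'  n0⇒n1  ** P0@[23:23]
[24] read 'e'  n1⇒n4 ·f
[25] read 'e'  n4⇒n4 ·f
[26] read 'a'  n4⇒n2 ·f
[27] read 'b'  n2⇒n3  ** P1@[26:27]
[28] read 'a'  n3⇒n2 ·f
[29] read 'd'  n2⇒n0 ·f
[30] read 'a'  n0⇒n2
[31] read 'd'  n2⇒n0 ·f
[32] read 'c'  n0⇒n1  ** P0@[32:32]
[33] read 'b'  n1⇒n0 ·f
[34] read 'a'  n0⇒n2
[35] read 'c'  n2⇒n10  ** P0@[35:35]
[36] read 'a'  n10⇒n7 ·f  ** P7@[35:36]
[37] read 'e'  n7⇒n4 ·f
[38] read 'c'  n4⇒n1 ·f  ** P0@[38:38]
[39] read 'a'  n1⇒n7  ** P7@[38:39]
[40] read 'a'  n7⇒n6 ·f  ** P3@[39:40]
[41] read 'b'  n6⇒n3 ·f  ** P1@[40:41]
[42] read 'd'  n3⇒n0 ·f
[43] read 'b'  n0⇒n0
[44] read 'c'  n0⇒n1  ** P0@[44:44]
[45] read 'e'  n1⇒n4 ·f
[46] read 'a'  n4⇒n2 ·f
[47] read 'c'  n2⇒n10  ** P0@[47:47]
[48] read 'a'  n10⇒n7 ·f  ** P7@[47:48]
[49] read 'b'  n7⇒n8  ** P1@[48:49]
[50] read 'b'  n8⇒n9  ** P4@[47:50]
[51] read 'b'  n9⇒n0 ·f
[52] read 'a'  n0⇒n2
[53] read 'e'  n2⇒n4 ·f

Result: [[4,2],[5,0],[6,0],[10,0],[11,7],[14,1],[16,0],[18,0],[19,0],[20,6],[20,7],[21,0],[23,0],[27,1],[32,0],[35,0],[36,7],[38,0],[39,7],[40,3],[41,1],[44,0],[47,0],[48,7],[49,1],[50,4]]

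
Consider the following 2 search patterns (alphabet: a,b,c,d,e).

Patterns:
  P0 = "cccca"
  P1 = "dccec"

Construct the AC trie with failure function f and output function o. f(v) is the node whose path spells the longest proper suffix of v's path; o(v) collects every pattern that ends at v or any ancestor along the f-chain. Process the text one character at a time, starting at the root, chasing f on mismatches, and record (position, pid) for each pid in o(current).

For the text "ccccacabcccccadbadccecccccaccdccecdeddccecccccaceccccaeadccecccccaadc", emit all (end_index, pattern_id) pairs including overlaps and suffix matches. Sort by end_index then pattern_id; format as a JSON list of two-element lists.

Construct AC machine:
Trie (insert patterns):
  n0 'ε': c→1 d→6
  n1 'c': c→2
  n2 'cc': c→3
  n3 'ccc': c→4
  n4 'cccc': a→5
  n5 'cccca': ·  [P0 ends]
  n6 'd': c→7
  n7 'dc': c→8
  n8 'dcc': e→9
  n9 'dcce': c→10
  n10 'dccec': ·  [P1 ends]

BFS fail/out derivation:
  n1('c'): parent n0 fail=0; on 'c' 0 → fail=0;  out ∅∪∅=∅
  n6('d'): parent n0 fail=0; on 'd' 0 → fail=0;  out ∅∪∅=∅
  n2('cc'): parent n1 fail=0; on 'c' 0 → fail=1;  out ∅∪∅=∅
  n7('dc'): parent n6 fail=0; on 'c' 0 → fail=1;  out ∅∪∅=∅
  n3('ccc'): parent n2 fail=1; on 'c' 1 → fail=2;  out ∅∪∅=∅
  n8('dcc'): parent n7 fail=1; on 'c' 1 → fail=2;  out ∅∪∅=∅
  n4('cccc'): parent n3 fail=2; on 'c' 2 → fail=3;  out ∅∪∅=∅
  n9('dcce'): parent n8 fail=2; on 'e' 2→1→0 → fail=0;  out ∅∪∅=∅
  n5('cccca'): parent n4 fail=3; on 'a' 3→2→1→0 → fail=0;  out {0}∪∅={0}
  n10('dccec'): parent n9 fail=0; on 'c' 0 → fail=1;  out {1}∪∅={1}

Scan:
[0] read 'c'  n0⇒n1
[1] read 'c'  n1⇒n2
[2] read 'c'  n2⇒n3
[3] read 'c'  n3⇒n4
[4] read 'a'  n4⇒n5  → match P0@[0:4]
[5] read 'c'  n5⇒n1 (via fail)
[6] read 'a'  n1⇒n0 (via fail)
[7] read 'b'  n0⇒n0
[8] read 'c'  n0⇒n1
[9] read 'c'  n1⇒n2
[10] read 'c'  n2⇒n3
[11] read 'c'  n3⇒n4
[12] read 'c'  n4⇒n4 (via fail)
[13] read 'a'  n4⇒n5  → match P0@[9:13]
[14] read 'd'  n5⇒n6 (via fail)
[15] read 'b'  n6⇒n0 (via fail)
[16] read 'a'  n0⇒n0
[17] read 'd'  n0⇒n6
[18] read 'c'  n6⇒n7
[19] read 'c'  n7⇒n8
[20] read 'e'  n8⇒n9
[21] read 'c'  n9⇒n10  → match P1@[17:21]
[22] read 'c'  n10⇒n2 (via fail)
[23] read 'c'  n2⇒n3
[24] read 'c'  n3⇒n4
[25] read 'c'  n4⇒n4 (via fail)
[26] read 'a'  n4⇒n5  → match P0@[22:26]
[27] read 'c'  n5⇒n1 (via fail)
[28] read 'c'  n1⇒n2
[29] read 'd'  n2⇒n6 (via fail)
[30] read 'c'  n6⇒n7
[31] read 'c'  n7⇒n8
[32] read 'e'  n8⇒n9
[33] read 'c'  n9⇒n10  → match P1@[29:33]
[34] read 'd'  n10⇒n6 (via fail)
[35] read 'e'  n6⇒n0 (via fail)
[36] read 'd'  n0⇒n6
[37] read 'd'  n6⇒n6 (via fail)
[38] read 'c'  n6⇒n7
[39] read 'c'  n7⇒n8
[40] read 'e'  n8⇒n9
[41] read 'c'  n9⇒n10  → match P1@[37:41]
[42] read 'c'  n10⇒n2 (via fail)
[43] read 'c'  n2⇒n3
[44] read 'c'  n3⇒n4
[45] read 'c'  n4⇒n4 (via fail)
[46] read 'a'  n4⇒n5  → match P0@[42:46]
[47] read 'c'  n5⇒n1 (via fail)
[48] read 'e'  n1⇒n0 (via fail)
[49] read 'c'  n0⇒n1
[50] read 'c'  n1⇒n2
[51] read 'c'  n2⇒n3
[52] read 'c'  n3⇒n4
[53] read 'a'  n4⇒n5  → match P0@[49:53]
[54] read 'e'  n5⇒n0 (via fail)
[55] read 'a'  n0⇒n0
[56] read 'd'  n0⇒n6
[57] read 'c'  n6⇒n7
[58] read 'c'  n7⇒n8
[59] read 'e'  n8⇒n9
[60] read 'c'  n9⇒n10  → match P1@[56:60]
[61] read 'c'  n10⇒n2 (via fail)
[62] read 'c'  n2⇒n3
[63] read 'c'  n3⇒n4
[64] read 'c'  n4⇒n4 (via fail)
[65] read 'a'  n4⇒n5  → match P0@[61:65]
[66] read 'a'  n5⇒n0 (via fail)
[67] read 'd'  n0⇒n6
[68] read 'c'  n6⇒n7

Result: [[4,0],[13,0],[21,1],[26,0],[33,1],[41,1],[46,0],[53,0],[60,1],[65,0]]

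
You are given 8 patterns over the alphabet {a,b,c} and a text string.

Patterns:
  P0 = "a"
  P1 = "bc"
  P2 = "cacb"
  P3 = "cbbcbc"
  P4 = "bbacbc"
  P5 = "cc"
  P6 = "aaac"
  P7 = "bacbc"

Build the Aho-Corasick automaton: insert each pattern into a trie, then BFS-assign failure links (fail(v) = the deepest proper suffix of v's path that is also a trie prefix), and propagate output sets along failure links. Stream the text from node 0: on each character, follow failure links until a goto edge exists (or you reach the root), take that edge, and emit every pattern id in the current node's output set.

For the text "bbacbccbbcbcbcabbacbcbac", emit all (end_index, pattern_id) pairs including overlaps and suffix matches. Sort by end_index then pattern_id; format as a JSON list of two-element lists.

Build:
Trie nodes:
  n0 'ε': a→1 b→2 c→4
  n1 'a': a→19  [P0 ends]
  n2 'b': a→22 b→13 c→3
  n3 'bc': ·  [P1 ends]
  n4 'c': a→5 b→8 c→18
  n5 'ca': c→6
  n6 'cac': b→7
  n7 'cacb': ·  [P2 ends]
  n8 'cb': b→9
  n9 'cbb': c→10
  n10 'cbbc': b→11
  n11 'cbbcb': c→12
  n12 'cbbcbc': ·  [P3 ends]
  n13 'bb': a→14
  n14 'bba': c→15
  n15 'bbac': b→16
  n16 'bbacb': c→17
  n17 'bbacbc': ·  [P4 ends]
  n18 'cc': ·  [P5 ends]
  n19 'aa': a→20
  n20 'aaa': c→21
  n21 'aaac': ·  [P6 ends]
  n22 'ba': c→23
  n23 'bac': b→24
  n24 'bacb': c→25
  n25 'bacbc': ·  [P7 ends]

BFS fail/out derivation:
  n1('a'): parent n0 fail=0; on 'a' 0 → fail=0;  out {0}∪∅={0}
  n2('b'): parent n0 fail=0; on 'b' 0 → fail=0;  out ∅∪∅=∅
  n4('c'): parent n0 fail=0; on 'c' 0 → fail=0;  out ∅∪∅=∅
  n3('bc'): parent n2 fail=0; on 'c' 0 → fail=4;  out {1}∪∅={1}
  n5('ca'): parent n4 fail=0; on 'a' 0 → fail=1;  out ∅∪{0}={0}
  n8('cb'): parent n4 fail=0; on 'b' 0 → fail=2;  out ∅∪∅=∅
  n13('bb'): parent n2 fail=0; on 'b' 0 → fail=2;  out ∅∪∅=∅
  n18('cc'): parent n4 fail=0; on 'c' 0 → fail=4;  out {5}∪∅={5}
  n19('aa'): parent n1 fail=0; on 'a' 0 → fail=1;  out ∅∪{0}={0}
  n22('ba'): parent n2 fail=0; on 'a' 0 → fail=1;  out ∅∪{0}={0}
  n6('cac'): parent n5 fail=1; on 'c' 1→0 → fail=4;  out ∅∪∅=∅
  n9('cbb'): parent n8 fail=2; on 'b' 2 → fail=13;  out ∅∪∅=∅
  n14('bba'): parent n13 fail=2; on 'a' 2 → fail=22;  out ∅∪{0}={0}
  n20('aaa'): parent n19 fail=1; on 'a' 1 → fail=19;  out ∅∪{0}={0}
  n23('bac'): parent n22 fail=1; on 'c' 1→0 → fail=4;  out ∅∪∅=∅
  n7('cacb'): parent n6 fail=4; on 'b' 4 → fail=8;  out {2}∪∅={2}
  n10('cbbc'): parent n9 fail=13; on 'c' 13→2 → fail=3;  out ∅∪{1}={1}
  n15('bbac'): parent n14 fail=22; on 'c' 22 → fail=23;  out ∅∪∅=∅
  n21('aaac'): parent n20 fail=19; on 'c' 19→1→0 → fail=4;  out {6}∪∅={6}
  n24('bacb'): parent n23 fail=4; on 'b' 4 → fail=8;  out ∅∪∅=∅
  n11('cbbcb'): parent n10 fail=3; on 'b' 3→4 → fail=8;  out ∅∪∅=∅
  n16('bbacb'): parent n15 fail=23; on 'b' 23 → fail=24;  out ∅∪∅=∅
  n25('bacbc'): parent n24 fail=8; on 'c' 8→2 → fail=3;  out {7}∪{1}={1,7}
  n12('cbbcbc'): parent n11 fail=8; on 'c' 8→2 → fail=3;  out {3}∪{1}={1,3}
  n17('bbacbc'): parent n16 fail=24; on 'c' 24 → fail=25;  out {4}∪{1,7}={1,4,7}

Text stream:
[0] read 'b'  n0⇒n2
[1] read 'b'  n2⇒n13
[2] read 'a'  n13⇒n14  emit P0@[2:2]
[3] read 'c'  n14⇒n15
[4] read 'b'  n15⇒n16
[5] read 'c'  n16⇒n17  emit P1@[4:5],P4@[0:5],P7@[1:5]
[6] read 'c'  n17⇒n18 (fail-walked)  emit P5@[5:6]
[7] read 'b'  n18⇒n8 (fail-walked)
[8] read 'b'  n8⇒n9
[9] read 'c'  n9⇒n10  emit P1@[8:9]
[10] read 'b'  n10⇒n11
[11] read 'c'  n11⇒n12  emit P1@[10:11],P3@[6:11]
[12] read 'b'  n12⇒n8 (fail-walked)
[13] read 'c'  n8⇒n3 (fail-walked)  emit P1@[12:13]
[14] read 'a'  n3⇒n5 (fail-walked)  emit P0@[14:14]
[15] read 'b'  n5⇒n2 (fail-walked)
[16] read 'b'  n2⇒n13
[17] read 'a'  n13⇒n14  emit P0@[17:17]
[18] read 'c'  n14⇒n15
[19] read 'b'  n15⇒n16
[20] read 'c'  n16⇒n17  emit P1@[19:20],P4@[15:20],P7@[16:20]
[21] read 'b'  n17⇒n8 (fail-walked)
[22] read 'a'  n8⇒n22 (fail-walked)  emit P0@[22:22]
[23] read 'c'  n22⇒n23

Matches: [[2,0],[5,1],[5,4],[5,7],[6,5],[9,1],[11,1],[11,3],[13,1],[14,0],[17,0],[20,1],[20,4],[20,7],[22,0]]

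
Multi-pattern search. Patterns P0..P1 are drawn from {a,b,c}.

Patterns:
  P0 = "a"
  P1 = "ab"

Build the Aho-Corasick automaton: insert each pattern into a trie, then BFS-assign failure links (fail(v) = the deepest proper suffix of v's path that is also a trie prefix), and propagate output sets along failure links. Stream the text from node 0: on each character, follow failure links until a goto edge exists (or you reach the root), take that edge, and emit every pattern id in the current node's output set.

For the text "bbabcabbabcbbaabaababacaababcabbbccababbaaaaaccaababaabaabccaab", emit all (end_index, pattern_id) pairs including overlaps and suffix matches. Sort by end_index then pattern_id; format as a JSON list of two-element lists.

Build automaton:
Trie (insert patterns):
  0='ε' goto a→1
  1='a' goto b→2  ←P0
  2='ab' goto ·  ←P1

BFS fail/out derivation:
  n1('a'): parent n0 fail=0; on 'a' 0 → fail=0;  out {0}∪∅={0}
  n2('ab'): parent n1 fail=0; on 'b' 0 → fail=0;  out {1}∪∅={1}

Text stream:
[0] read 'b'  n0⇒n0
[1] read 'b'  n0⇒n0
[2] read 'a'  n0⇒n1  → match P0@[2:2]
[3] read 'b'  n1⇒n2  → match P1@[2:3]
[4] read 'c'  n2⇒n0 ·f
[5] read 'a'  n0⇒n1  → match P0@[5:5]
[6] read 'b'  n1⇒n2  → match P1@[5:6]
[7] read 'b'  n2⇒n0 ·f
[8] read 'a'  n0⇒n1  → match P0@[8:8]
[9] read 'b'  n1⇒n2  → match P1@[8:9]
[10] read 'c'  n2⇒n0 ·f
[11] read 'b'  n0⇒n0
[12] read 'b'  n0⇒n0
[13] read 'a'  n0⇒n1  → match P0@[13:13]
[14] read 'a'  n1⇒n1 ·f  → match P0@[14:14]
[15] read 'b'  n1⇒n2  → match P1@[14:15]
[16] read 'a'  n2⇒n1 ·f  → match P0@[16:16]
[17] read 'a'  n1⇒n1 ·f  → match P0@[17:17]
[18] read 'b'  n1⇒n2  → match P1@[17:18]
[19] read 'a'  n2⇒n1 ·f  → match P0@[19:19]
[20] read 'b'  n1⇒n2  → match P1@[19:20]
[21] read 'a'  n2⇒n1 ·f  → match P0@[21:21]
[22] read 'c'  n1⇒n0 ·f
[23] read 'a'  n0⇒n1  → match P0@[23:23]
[24] read 'a'  n1⇒n1 ·f  → match P0@[24:24]
[25] read 'b'  n1⇒n2  → match P1@[24:25]
[26] read 'a'  n2⇒n1 ·f  → match P0@[26:26]
[27] read 'b'  n1⇒n2  → match P1@[26:27]
[28] read 'c'  n2⇒n0 ·f
[29] read 'a'  n0⇒n1  → match P0@[29:29]
[30] read 'b'  n1⇒n2  → match P1@[29:30]
[31] read 'b'  n2⇒n0 ·f
[32] read 'b'  n0⇒n0
[33] read 'c'  n0⇒n0
[34] read 'c'  n0⇒n0
[35] read 'a'  n0⇒n1  → match P0@[35:35]
[36] read 'b'  n1⇒n2  → match P1@[35:36]
[37] read 'a'  n2⇒n1 ·f  → match P0@[37:37]
[38] read 'b'  n1⇒n2  → match P1@[37:38]
[39] read 'b'  n2⇒n0 ·f
[40] read 'a'  n0⇒n1  → match P0@[40:40]
[41] read 'a'  n1⇒n1 ·f  → match P0@[41:41]
[42] read 'a'  n1⇒n1 ·f  → match P0@[42:42]
[43] read 'a'  n1⇒n1 ·f  → match P0@[43:43]
[44] read 'a'  n1⇒n1 ·f  → match P0@[44:44]
[45] read 'c'  n1⇒n0 ·f
[46] read 'c'  n0⇒n0
[47] read 'a'  n0⇒n1  → match P0@[47:47]
[48] read 'a'  n1⇒n1 ·f  → match P0@[48:48]
[49] read 'b'  n1⇒n2  → match P1@[48:49]
[50] read 'a'  n2⇒n1 ·f  → match P0@[50:50]
[51] read 'b'  n1⇒n2  → match P1@[50:51]
[52] read 'a'  n2⇒n1 ·f  → match P0@[52:52]
[53] read 'a'  n1⇒n1 ·f  → match P0@[53:53]
[54] read 'b'  n1⇒n2  → match P1@[53:54]
[55] read 'a'  n2⇒n1 ·f  → match P0@[55:55]
[56] read 'a'  n1⇒n1 ·f  → match P0@[56:56]
[57] read 'b'  n1⇒n2  → match P1@[56:57]
[58] read 'c'  n2⇒n0 ·f
[59] read 'c'  n0⇒n0
[60] read 'a'  n0⇒n1  → match P0@[60:60]
[61] read 'a'  n1⇒n1 ·f  → match P0@[61:61]
[62] read 'b'  n1⇒n2  → match P1@[61:62]

All matches (sorted): [[2,0],[3,1],[5,0],[6,1],[8,0],[9,1],[13,0],[14,0],[15,1],[16,0],[17,0],[18,1],[19,0],[20,1],[21,0],[23,0],[24,0],[25,1],[26,0],[27,1],[29,0],[30,1],[35,0],[36,1],[37,0],[38,1],[40,0],[41,0],[42,0],[43,0],[44,0],[47,0],[48,0],[49,1],[50,0],[51,1],[52,0],[53,0],[54,1],[55,0],[56,0],[57,1],[60,0],[61,0],[62,1]]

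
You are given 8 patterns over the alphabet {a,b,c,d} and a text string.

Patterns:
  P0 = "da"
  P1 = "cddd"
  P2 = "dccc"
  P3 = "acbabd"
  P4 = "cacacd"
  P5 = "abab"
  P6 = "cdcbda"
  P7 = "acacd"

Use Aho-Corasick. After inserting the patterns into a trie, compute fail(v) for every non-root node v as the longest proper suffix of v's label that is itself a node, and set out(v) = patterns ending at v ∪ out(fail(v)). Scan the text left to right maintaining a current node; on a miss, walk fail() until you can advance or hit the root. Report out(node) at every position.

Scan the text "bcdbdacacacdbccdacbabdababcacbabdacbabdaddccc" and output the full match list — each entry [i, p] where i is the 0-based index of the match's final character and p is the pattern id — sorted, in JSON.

Construct AC machine:
Trie (insert patterns):
  n0 'ε': a→10 c→3 d→1
  n1 'd': a→2 c→7
  n2 'da': ·  [P0 ends]
  n3 'c': a→16 d→4
  n4 'cd': c→24 d→5
  n5 'cdd': d→6
  n6 'cddd': ·  [P1 ends]
  n7 'dc': c→8
  n8 'dcc': c→9
  n9 'dccc': ·  [P2 ends]
  n10 'a': b→21 c→11
  n11 'ac': a→28 b→12
  n12 'acb': a→13
  n13 'acba': b→14
  n14 'acbab': d→15
  n15 'acbabd': ·  [P3 ends]
  n16 'ca': c→17
  n17 'cac': a→18
  n18 'caca': c→19
  n19 'cacac': d→20
  n20 'cacacd': ·  [P4 ends]
  n21 'ab': a→22
  n22 'aba': b→23
  n23 'abab': ·  [P5 ends]
  n24 'cdc': b→25
  n25 'cdcb': d→26
  n26 'cdcbd': a→27
  n27 'cdcbda': ·  [P6 ends]
  n28 'aca': c→29
  n29 'acac': d→30
  n30 'acacd': ·  [P7 ends]

Failure links (BFS by depth):
  n1('d'): parent n0 fail=0; on 'd' 0 → fail=0;  out ∅∪∅=∅
  n3('c'): parent n0 fail=0; on 'c' 0 → fail=0;  out ∅∪∅=∅
  n10('a'): parent n0 fail=0; on 'a' 0 → fail=0;  out ∅∪∅=∅
  n2('da'): parent n1 fail=0; on 'a' 0 → fail=10;  out {0}∪∅={0}
  n4('cd'): parent n3 fail=0; on 'd' 0 → fail=1;  out ∅∪∅=∅
  n7('dc'): parent n1 fail=0; on 'c' 0 → fail=3;  out ∅∪∅=∅
  n11('ac'): parent n10 fail=0; on 'c' 0 → fail=3;  out ∅∪∅=∅
  n16('ca'): parent n3 fail=0; on 'a' 0 → fail=10;  out ∅∪∅=∅
  n21('ab'): parent n10 fail=0; on 'b' 0 → fail=0;  out ∅∪∅=∅
  n5('cdd'): parent n4 fail=1; on 'd' 1→0 → fail=1;  out ∅∪∅=∅
  n8('dcc'): parent n7 fail=3; on 'c' 3→0 → fail=3;  out ∅∪∅=∅
  n12('acb'): parent n11 fail=3; on 'b' 3→0 → fail=0;  out ∅∪∅=∅
  n17('cac'): parent n16 fail=10; on 'c' 10 → fail=11;  out ∅∪∅=∅
  n22('aba'): parent n21 fail=0; on 'a' 0 → fail=10;  out ∅∪∅=∅
  n24('cdc'): parent n4 fail=1; on 'c' 1 → fail=7;  out ∅∪∅=∅
  n28('aca'): parent n11 fail=3; on 'a' 3 → fail=16;  out ∅∪∅=∅
  n6('cddd'): parent n5 fail=1; on 'd' 1→0 → fail=1;  out {1}∪∅={1}
  n9('dccc'): parent n8 fail=3; on 'c' 3→0 → fail=3;  out {2}∪∅={2}
  n13('acba'): parent n12 fail=0; on 'a' 0 → fail=10;  out ∅∪∅=∅
  n18('caca'): parent n17 fail=11; on 'a' 11 → fail=28;  out ∅∪∅=∅
  n23('abab'): parent n22 fail=10; on 'b' 10 → fail=21;  out {5}∪∅={5}
  n25('cdcb'): parent n24 fail=7; on 'b' 7→3→0 → fail=0;  out ∅∪∅=∅
  n29('acac'): parent n28 fail=16; on 'c' 16 → fail=17;  out ∅∪∅=∅
  n14('acbab'): parent n13 fail=10; on 'b' 10 → fail=21;  out ∅∪∅=∅
  n19('cacac'): parent n18 fail=28; on 'c' 28 → fail=29;  out ∅∪∅=∅
  n26('cdcbd'): parent n25 fail=0; on 'd' 0 → fail=1;  out ∅∪∅=∅
  n30('acacd'): parent n29 fail=17; on 'd' 17→11→3 → fail=4;  out {7}∪∅={7}
  n15('acbabd'): parent n14 fail=21; on 'd' 21→0 → fail=1;  out {3}∪∅={3}
  n20('cacacd'): parent n19 fail=29; on 'd' 29 → fail=30;  out {4}∪{7}={4,7}
  n27('cdcbda'): parent n26 fail=1; on 'a' 1 → fail=2;  out {6}∪{0}={0,6}

Text stream:
i=0 'b': node 0→0
i=1 'c': node 0→3
i=2 'd': node 3→4
i=3 'b': node 4→0 ·f
i=4 'd': node 0→1
i=5 'a': node 1→2  ** P0@[4:5]
i=6 'c': node 2→11 ·f
i=7 'a': node 11→28
i=8 'c': node 28→29
i=9 'a': node 29→18 ·f
i=10 'c': node 18→19
i=11 'd': node 19→20  ** P4@[6:11],P7@[7:11]
i=12 'b': node 20→0 ·f
i=13 'c': node 0→3
i=14 'c': node 3→3 ·f
i=15 'd': node 3→4
i=16 'a': node 4→2 ·f  ** P0@[15:16]
i=17 'c': node 2→11 ·f
i=18 'b': node 11→12
i=19 'a': node 12→13
i=20 'b': node 13→14
i=21 'd': node 14→15  ** P3@[16:21]
i=22 'a': node 15→2 ·f  ** P0@[21:22]
i=23 'b': node 2→21 ·f
i=24 'a': node 21→22
i=25 'b': node 22→23  ** P5@[22:25]
i=26 'c': node 23→3 ·f
i=27 'a': node 3→16
i=28 'c': node 16→17
i=29 'b': node 17→12 ·f
i=30 'a': node 12→13
i=31 'b': node 13→14
i=32 'd': node 14→15  ** P3@[27:32]
i=33 'a': node 15→2 ·f  ** P0@[32:33]
i=34 'c': node 2→11 ·f
i=35 'b': node 11→12
i=36 'a': node 12→13
i=37 'b': node 13→14
i=38 'd': node 14→15  ** P3@[33:38]
i=39 'a': node 15→2 ·f  ** P0@[38:39]
i=40 'd': node 2→1 ·f
i=41 'd': node 1→1 ·f
i=42 'c': node 1→7
i=43 'c': node 7→8
i=44 'c': node 8→9  ** P2@[41:44]

Result: [[5,0],[11,4],[11,7],[16,0],[21,3],[22,0],[25,5],[32,3],[33,0],[38,3],[39,0],[44,2]]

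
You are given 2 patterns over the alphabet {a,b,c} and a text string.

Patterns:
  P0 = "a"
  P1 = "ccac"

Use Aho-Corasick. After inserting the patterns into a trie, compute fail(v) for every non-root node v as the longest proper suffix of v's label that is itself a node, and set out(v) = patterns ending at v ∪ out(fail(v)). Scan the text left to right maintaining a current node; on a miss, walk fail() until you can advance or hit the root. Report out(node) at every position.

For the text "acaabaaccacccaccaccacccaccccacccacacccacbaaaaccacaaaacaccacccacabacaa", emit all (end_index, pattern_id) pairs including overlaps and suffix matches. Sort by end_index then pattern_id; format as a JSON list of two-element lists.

Build:
Trie (insert patterns):
  0='ε' goto a→1 c→2
  1='a' goto ·  ←P0
  2='c' goto c→3
  3='cc' goto a→4
  4='cca' goto c→5
  5='ccac' goto ·  ←P1

BFS fail/out derivation:
  fail(1) 'a': from fail(0)=0 chase 'a': 0 ⇒ 0;  out={0}∪out(0)={0}
  fail(2) 'c': from fail(0)=0 chase 'c': 0 ⇒ 0;  out=∅∪out(0)=∅
  fail(3) 'cc': from fail(2)=0 chase 'c': 0 ⇒ 2;  out=∅∪out(2)=∅
  fail(4) 'cca': from fail(3)=2 chase 'a': 2→0 ⇒ 1;  out=∅∪out(1)={0}
  fail(5) 'ccac': from fail(4)=1 chase 'c': 1→0 ⇒ 2;  out={1}∪out(2)={1}

Text stream:
pos 0 'a': at 1  ** P0@[0:0]
pos 1 'c': at 2 ·f
pos 2 'a': at 1 ·f  ** P0@[2:2]
pos 3 'a': at 1 ·f  ** P0@[3:3]
pos 4 'b': at 0 ·f
pos 5 'a': at 1  ** P0@[5:5]
pos 6 'a': at 1 ·f  ** P0@[6:6]
pos 7 'c': at 2 ·f
pos 8 'c': at 3
pos 9 'a': at 4  ** P0@[9:9]
pos 10 'c': at 5  ** P1@[7:10]
pos 11 'c': at 3 ·f
pos 12 'c': at 3 ·f
pos 13 'a': at 4  ** P0@[13:13]
pos 14 'c': at 5  ** P1@[11:14]
pos 15 'c': at 3 ·f
pos 16 'a': at 4  ** P0@[16:16]
pos 17 'c': at 5  ** P1@[14:17]
pos 18 'c': at 3 ·f
pos 19 'a': at 4  ** P0@[19:19]
pos 20 'c': at 5  ** P1@[17:20]
pos 21 'c': at 3 ·f
pos 22 'c': at 3 ·f
pos 23 'a': at 4  ** P0@[23:23]
pos 24 'c': at 5  ** P1@[21:24]
pos 25 'c': at 3 ·f
pos 26 'c': at 3 ·f
pos 27 'c': at 3 ·f
pos 28 'a': at 4  ** P0@[28:28]
pos 29 'c': at 5  ** P1@[26:29]
pos 30 'c': at 3 ·f
pos 31 'c': at 3 ·f
pos 32 'a': at 4  ** P0@[32:32]
pos 33 'c': at 5  ** P1@[30:33]
pos 34 'a': at 1 ·f  ** P0@[34:34]
pos 35 'c': at 2 ·f
pos 36 'c': at 3
pos 37 'c': at 3 ·f
pos 38 'a': at 4  ** P0@[38:38]
pos 39 'c': at 5  ** P1@[36:39]
pos 40 'b': at 0 ·f
pos 41 'a': at 1  ** P0@[41:41]
pos 42 'a': at 1 ·f  ** P0@[42:42]
pos 43 'a': at 1 ·f  ** P0@[43:43]
pos 44 'a': at 1 ·f  ** P0@[44:44]
pos 45 'c': at 2 ·f
pos 46 'c': at 3
pos 47 'a': at 4  ** P0@[47:47]
pos 48 'c': at 5  ** P1@[45:48]
pos 49 'a': at 1 ·f  ** P0@[49:49]
pos 50 'a': at 1 ·f  ** P0@[50:50]
pos 51 'a': at 1 ·f  ** P0@[51:51]
pos 52 'a': at 1 ·f  ** P0@[52:52]
pos 53 'c': at 2 ·f
pos 54 'a': at 1 ·f  ** P0@[54:54]
pos 55 'c': at 2 ·f
pos 56 'c': at 3
pos 57 'a': at 4  ** P0@[57:57]
pos 58 'c': at 5  ** P1@[55:58]
pos 59 'c': at 3 ·f
pos 60 'c': at 3 ·f
pos 61 'a': at 4  ** P0@[61:61]
pos 62 'c': at 5  ** P1@[59:62]
pos 63 'a': at 1 ·f  ** P0@[63:63]
pos 64 'b': at 0 ·f
pos 65 'a': at 1  ** P0@[65:65]
pos 66 'c': at 2 ·f
pos 67 'a': at 1 ·f  ** P0@[67:67]
pos 68 'a': at 1 ·f  ** P0@[68:68]

Result: [[0,0],[2,0],[3,0],[5,0],[6,0],[9,0],[10,1],[13,0],[14,1],[16,0],[17,1],[19,0],[20,1],[23,0],[24,1],[28,0],[29,1],[32,0],[33,1],[34,0],[38,0],[39,1],[41,0],[42,0],[43,0],[44,0],[47,0],[48,1],[49,0],[50,0],[51,0],[52,0],[54,0],[57,0],[58,1],[61,0],[62,1],[63,0],[65,0],[67,0],[68,0]]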